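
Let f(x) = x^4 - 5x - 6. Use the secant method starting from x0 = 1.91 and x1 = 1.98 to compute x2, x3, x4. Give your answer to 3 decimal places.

2.002, 2.000, 2.000

f(1.91) = -2.24137, f(1.98) = -0.53046
x2 = 1.98000 − (-0.53046)·(1.98000 − 1.91000) / (-0.53046 − (-2.24137)) = 1.98000 − (-0.03713)/(1.71090) = 2.00170
f(2.00170) = 0.04606
x3 = 2.00170 − 0.04606·(2.00170 − 1.98000) / (0.04606 − (-0.53046)) = 2.00170 − (0.00100)/(0.57653) = 1.99997
f(1.99997) = -0.00083
x4 = 1.99997 − (-0.00083)·(1.99997 − 2.00170) / (-0.00083 − 0.04606) = 1.99997 − (0.00000)/(-0.04689) = 2.00000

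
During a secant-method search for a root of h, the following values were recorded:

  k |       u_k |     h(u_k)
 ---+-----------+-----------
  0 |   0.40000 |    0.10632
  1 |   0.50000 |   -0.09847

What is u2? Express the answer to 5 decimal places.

0.45192

u2 = 0.50000 − (-0.09847)·(0.50000 − 0.40000) / (-0.09847 − 0.10632)
   = 0.50000 − (-0.0098470)/(-0.2047900) = 0.4519166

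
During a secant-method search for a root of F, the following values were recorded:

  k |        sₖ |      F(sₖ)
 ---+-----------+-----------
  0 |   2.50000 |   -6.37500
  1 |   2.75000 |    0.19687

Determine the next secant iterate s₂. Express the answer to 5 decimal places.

2.74251

s₂ = 2.75000 − 0.19687·(2.75000 − 2.50000) / (0.19687 − (-6.37500))
   = 2.75000 − (0.0492175)/(6.5718700) = 2.7425109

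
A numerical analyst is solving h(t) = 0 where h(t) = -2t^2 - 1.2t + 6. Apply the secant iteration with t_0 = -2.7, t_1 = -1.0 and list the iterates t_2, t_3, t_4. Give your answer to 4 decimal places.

-1.8387, -2.1614, -2.0512

h(-2.7) = -5.340000, h(-1.0) = 5.200000
t_2 = -1.000000 − 5.200000·(-1.000000 − (-2.700000)) / (5.200000 − (-5.340000)) = -1.000000 − (8.840000)/(10.540000) = -1.838710
h(-1.838710) = 1.444745
t_3 = -1.838710 − 1.444745·(-1.838710 − (-1.000000)) / (1.444745 − 5.200000) = -1.838710 − (-1.211722)/(-3.755255) = -2.161383
h(-2.161383) = -0.749495
t_4 = -2.161383 − (-0.749495)·(-2.161383 − (-1.838710)) / (-0.749495 − 1.444745) = -2.161383 − (0.241842)/(-2.194241) = -2.051166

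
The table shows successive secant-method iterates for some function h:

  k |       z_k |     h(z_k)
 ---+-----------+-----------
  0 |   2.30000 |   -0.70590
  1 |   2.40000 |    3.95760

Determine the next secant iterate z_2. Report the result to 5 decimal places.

z_2 = 2.40000 − 3.95760·(2.40000 − 2.30000) / (3.95760 − (-0.70590))
   = 2.40000 − (0.3957600)/(4.6635000) = 2.3151367

2.31514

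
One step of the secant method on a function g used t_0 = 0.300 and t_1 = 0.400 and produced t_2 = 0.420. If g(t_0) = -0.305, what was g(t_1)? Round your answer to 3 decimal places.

-0.051

The secant line through (0.300, -0.305) and (0.400, g(t_1)) crosses zero at t_2 = 0.420.
So (0.300, -0.305), (0.400, g(t_1)), (0.420, 0) are collinear:
g(t_1) = -0.305 · (0.400 − 0.420) / (0.300 − 0.420) = -0.305 · (-0.02000)/(-0.12000) = -0.05083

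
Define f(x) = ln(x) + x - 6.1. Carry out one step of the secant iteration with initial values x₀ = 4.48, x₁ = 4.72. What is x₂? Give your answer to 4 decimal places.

f(4.48) = -0.120377, f(4.72) = 0.171809
x₂ = 4.720000 − 0.171809·(4.720000 − 4.480000) / (0.171809 − (-0.120377)) = 4.720000 − (0.041234)/(0.292186) = 4.578877

4.5789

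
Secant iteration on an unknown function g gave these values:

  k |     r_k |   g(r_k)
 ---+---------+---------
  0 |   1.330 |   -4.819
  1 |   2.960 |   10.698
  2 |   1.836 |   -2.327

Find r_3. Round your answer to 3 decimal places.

2.037

r_3 = 1.836 − (-2.327)·(1.836 − 2.960) / (-2.327 − 10.698)
   = 1.836 − (2.61555)/(-13.02500) = 2.03681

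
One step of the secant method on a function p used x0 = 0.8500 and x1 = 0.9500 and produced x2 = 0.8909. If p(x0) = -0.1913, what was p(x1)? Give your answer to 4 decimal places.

The secant line through (0.8500, -0.1913) and (0.9500, p(x1)) crosses zero at x2 = 0.8909.
So (0.8500, -0.1913), (0.9500, p(x1)), (0.8909, 0) are collinear:
p(x1) = -0.1913 · (0.9500 − 0.8909) / (0.8500 − 0.8909) = -0.1913 · (0.059100)/(-0.040900) = 0.276426

0.2764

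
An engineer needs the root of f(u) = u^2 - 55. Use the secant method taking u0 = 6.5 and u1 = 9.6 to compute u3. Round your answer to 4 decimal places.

f(6.5) = -12.750000, f(9.6) = 37.160000
u2 = 9.600000 − 37.160000·(9.600000 − 6.500000) / (37.160000 − (-12.750000)) = 9.600000 − (115.196000)/(49.910000) = 7.291925
f(7.291925) = -1.827823
u3 = 7.291925 − (-1.827823)·(7.291925 − 9.600000) / (-1.827823 − 37.160000) = 7.291925 − (4.218752)/(-38.987823) = 7.400132

7.4001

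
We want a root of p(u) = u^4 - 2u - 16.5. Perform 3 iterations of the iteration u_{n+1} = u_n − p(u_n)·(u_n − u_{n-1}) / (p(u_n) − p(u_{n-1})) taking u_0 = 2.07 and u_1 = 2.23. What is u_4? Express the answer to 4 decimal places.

2.1348

p(2.07) = -2.279632, p(2.23) = 3.769734
u_2 = 2.230000 − 3.769734·(2.230000 − 2.070000) / (3.769734 − (-2.279632)) = 2.230000 − (0.603158)/(6.049366) = 2.130294
p(2.130294) = -0.165756
u_3 = 2.130294 − (-0.165756)·(2.130294 − 2.230000) / (-0.165756 − 3.769734) = 2.130294 − (0.016527)/(-3.935490) = 2.134494
p(2.134494) = -0.011280
u_4 = 2.134494 − (-0.011280)·(2.134494 − 2.130294) / (-0.011280 − (-0.165756)) = 2.134494 − (-0.000047)/(0.154476) = 2.134800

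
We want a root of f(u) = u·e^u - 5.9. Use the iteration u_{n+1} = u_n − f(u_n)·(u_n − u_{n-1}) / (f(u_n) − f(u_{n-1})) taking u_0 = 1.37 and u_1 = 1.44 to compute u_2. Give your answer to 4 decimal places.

f(1.37) = -0.508570, f(1.44) = 0.177802
u_2 = 1.440000 − 0.177802·(1.440000 − 1.370000) / (0.177802 − (-0.508570)) = 1.440000 − (0.012446)/(0.686372) = 1.421867

1.4219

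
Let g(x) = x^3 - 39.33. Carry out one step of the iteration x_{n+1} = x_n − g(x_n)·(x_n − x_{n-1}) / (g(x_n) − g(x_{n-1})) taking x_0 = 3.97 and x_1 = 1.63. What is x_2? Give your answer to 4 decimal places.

g(3.97) = 23.240773, g(1.63) = -34.999253
x_2 = 1.630000 − (-34.999253)·(1.630000 − 3.970000) / (-34.999253 − 23.240773) = 1.630000 − (81.898252)/(-58.240026) = 3.036219

3.0362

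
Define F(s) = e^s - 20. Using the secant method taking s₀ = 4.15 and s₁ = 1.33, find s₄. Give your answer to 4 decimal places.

F(4.15) = 43.434000, F(1.33) = -16.218957
s₂ = 1.330000 − (-16.218957)·(1.330000 − 4.150000) / (-16.218957 − 43.434000) = 1.330000 − (45.737458)/(-59.652957) = 2.096726
F(2.096726) = -11.860525
s₃ = 2.096726 − (-11.860525)·(2.096726 − 1.330000) / (-11.860525 − (-16.218957)) = 2.096726 − (-9.093769)/(4.358432) = 4.183203
F(4.183203) = 45.575556
s₄ = 4.183203 − 45.575556·(4.183203 − 2.096726) / (45.575556 − (-11.860525)) = 4.183203 − (95.092360)/(57.436080) = 2.527582

2.5276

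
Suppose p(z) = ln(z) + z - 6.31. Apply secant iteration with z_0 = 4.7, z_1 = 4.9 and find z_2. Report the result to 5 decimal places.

p(4.7) = -0.0624375, p(4.9) = 0.1792352
z_2 = 4.9000000 − 0.1792352·(4.9000000 − 4.7000000) / (0.1792352 − (-0.0624375)) = 4.9000000 − (0.0358470)/(0.2416727) = 4.7516711

4.75167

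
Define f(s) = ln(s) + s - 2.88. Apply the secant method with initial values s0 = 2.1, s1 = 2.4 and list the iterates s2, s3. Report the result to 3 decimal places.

2.126, 2.126

f(2.1) = -0.03806, f(2.4) = 0.39547
s2 = 2.40000 − 0.39547·(2.40000 − 2.10000) / (0.39547 − (-0.03806)) = 2.40000 − (0.11864)/(0.43353) = 2.12634
f(2.12634) = 0.00074
s3 = 2.12634 − 0.00074·(2.12634 − 2.40000) / (0.00074 − 0.39547) = 2.12634 − (-0.00020)/(-0.39473) = 2.12583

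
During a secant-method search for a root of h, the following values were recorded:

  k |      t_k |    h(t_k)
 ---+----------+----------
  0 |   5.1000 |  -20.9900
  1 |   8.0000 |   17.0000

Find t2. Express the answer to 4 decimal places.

t2 = 8.0000 − 17.0000·(8.0000 − 5.1000) / (17.0000 − (-20.9900))
   = 8.0000 − (49.300000)/(37.990000) = 6.702290

6.7023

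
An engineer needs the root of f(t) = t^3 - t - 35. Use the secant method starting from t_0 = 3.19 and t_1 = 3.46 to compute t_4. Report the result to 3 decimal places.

3.373

f(3.19) = -5.72824, f(3.46) = 2.96174
t_2 = 3.46000 − 2.96174·(3.46000 − 3.19000) / (2.96174 − (-5.72824)) = 3.46000 − (0.79967)/(8.68998) = 3.36798
f(3.36798) = -0.16407
t_3 = 3.36798 − (-0.16407)·(3.36798 − 3.46000) / (-0.16407 − 2.96174) = 3.36798 − (0.01510)/(-3.12581) = 3.37281
f(3.37281) = -0.00430
t_4 = 3.37281 − (-0.00430)·(3.37281 − 3.36798) / (-0.00430 − (-0.16407)) = 3.37281 − (-0.00002)/(0.15978) = 3.37294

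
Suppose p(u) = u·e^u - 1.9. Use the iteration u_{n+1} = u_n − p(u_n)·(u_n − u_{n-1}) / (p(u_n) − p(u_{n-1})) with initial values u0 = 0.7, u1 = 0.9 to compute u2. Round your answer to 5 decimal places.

0.82198

p(0.7) = -0.4903731, p(0.9) = 0.3136428
u2 = 0.9000000 − 0.3136428·(0.9000000 − 0.7000000) / (0.3136428 − (-0.4903731)) = 0.9000000 − (0.0627286)/(0.8040159) = 0.8219809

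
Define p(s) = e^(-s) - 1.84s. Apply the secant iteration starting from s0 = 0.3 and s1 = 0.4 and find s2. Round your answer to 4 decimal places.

p(0.3) = 0.188818, p(0.4) = -0.065680
s2 = 0.400000 − (-0.065680)·(0.400000 − 0.300000) / (-0.065680 − 0.188818) = 0.400000 − (-0.006568)/(-0.254498) = 0.374192

0.3742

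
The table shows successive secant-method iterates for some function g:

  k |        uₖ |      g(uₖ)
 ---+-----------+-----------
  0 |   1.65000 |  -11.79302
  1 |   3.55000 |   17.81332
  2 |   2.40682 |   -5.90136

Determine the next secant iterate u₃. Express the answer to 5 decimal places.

2.69130

u₃ = 2.40682 − (-5.90136)·(2.40682 − 3.55000) / (-5.90136 − 17.81332)
   = 2.40682 − (6.7463167)/(-23.7146800) = 2.6912985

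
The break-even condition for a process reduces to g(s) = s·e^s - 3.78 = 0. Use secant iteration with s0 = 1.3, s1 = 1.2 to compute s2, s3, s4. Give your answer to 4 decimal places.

g(1.3) = 0.990086, g(1.2) = 0.204140
s2 = 1.200000 − 0.204140·(1.200000 − 1.300000) / (0.204140 − 0.990086) = 1.200000 − (-0.020414)/(-0.785945) = 1.174026
g(1.174026) = 0.017964
s3 = 1.174026 − 0.017964·(1.174026 − 1.200000) / (0.017964 − 0.204140) = 1.174026 − (-0.000467)/(-0.186176) = 1.171520
g(1.171520) = 0.000370
s4 = 1.171520 − 0.000370·(1.171520 − 1.174026) / (0.000370 − 0.017964) = 1.171520 − (-0.000001)/(-0.017594) = 1.171467

1.1740, 1.1715, 1.1715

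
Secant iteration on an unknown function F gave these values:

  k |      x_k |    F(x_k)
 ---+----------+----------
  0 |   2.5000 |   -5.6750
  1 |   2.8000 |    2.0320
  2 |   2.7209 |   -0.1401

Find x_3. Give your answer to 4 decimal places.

x_3 = 2.7209 − (-0.1401)·(2.7209 − 2.8000) / (-0.1401 − 2.0320)
   = 2.7209 − (0.011082)/(-2.172100) = 2.726002

2.7260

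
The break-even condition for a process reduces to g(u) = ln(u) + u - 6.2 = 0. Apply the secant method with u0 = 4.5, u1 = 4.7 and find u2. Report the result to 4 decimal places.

g(4.5) = -0.195923, g(4.7) = 0.047563
u2 = 4.700000 − 0.047563·(4.700000 − 4.500000) / (0.047563 − (-0.195923)) = 4.700000 − (0.009513)/(0.243485) = 4.660932

4.6609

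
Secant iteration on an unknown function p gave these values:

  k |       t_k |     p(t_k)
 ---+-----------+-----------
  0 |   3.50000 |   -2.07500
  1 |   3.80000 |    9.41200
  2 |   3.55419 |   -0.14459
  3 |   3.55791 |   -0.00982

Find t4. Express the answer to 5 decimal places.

3.55818

t4 = 3.55791 − (-0.00982)·(3.55791 − 3.55419) / (-0.00982 − (-0.14459))
   = 3.55791 − (-0.0000365)/(0.1347700) = 3.5581811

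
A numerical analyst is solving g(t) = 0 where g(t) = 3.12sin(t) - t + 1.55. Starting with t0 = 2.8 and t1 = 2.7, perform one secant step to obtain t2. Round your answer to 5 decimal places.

g(2.8) = -0.2048370, g(2.7) = 0.1834252
t2 = 2.7000000 − 0.1834252·(2.7000000 − 2.8000000) / (0.1834252 − (-0.2048370)) = 2.7000000 − (-0.0183425)/(0.3882622) = 2.7472426

2.74724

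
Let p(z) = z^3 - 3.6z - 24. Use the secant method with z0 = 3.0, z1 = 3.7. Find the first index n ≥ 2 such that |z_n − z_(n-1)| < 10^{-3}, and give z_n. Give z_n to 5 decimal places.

p(3.0) = -7.8000000, p(3.7) = 13.3330000
z2 = 3.7000000 − 13.3330000·(0.7000000)/(21.1330000) = 3.2583637;  |Δ| = 0.4416363
p(3.2583637) = -1.1362771
z3 = 3.2583637 − (-1.1362771)·(-0.4416363)/(-14.4692771) = 3.2930455;  |Δ| = 0.0346818
p(3.2930455) = -0.1446877
z4 = 3.2930455 − (-0.1446877)·(0.0346818)/(0.9915894) = 3.2981061;  |Δ| = 0.0050606
p(3.2981061) = 0.0019809
z5 = 3.2981061 − 0.0019809·(0.0050606)/(0.1466686) = 3.2980378;  |Δ| = 0.0000683
|z5 − z4| = 0.0000683 < 10^{-3}

n = 5, z_n = 3.29804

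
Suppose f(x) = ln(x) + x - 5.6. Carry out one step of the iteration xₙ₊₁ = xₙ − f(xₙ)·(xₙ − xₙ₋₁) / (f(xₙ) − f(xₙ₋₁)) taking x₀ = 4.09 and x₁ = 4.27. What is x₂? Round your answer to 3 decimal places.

f(4.09) = -0.10146, f(4.27) = 0.12161
x₂ = 4.27000 − 0.12161·(4.27000 − 4.09000) / (0.12161 − (-0.10146)) = 4.27000 − (0.02189)/(0.22307) = 4.17187

4.172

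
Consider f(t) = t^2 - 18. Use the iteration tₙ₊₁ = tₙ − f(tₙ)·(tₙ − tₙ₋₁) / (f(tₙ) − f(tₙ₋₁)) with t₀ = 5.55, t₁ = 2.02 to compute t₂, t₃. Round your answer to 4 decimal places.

3.8588, 4.3878

f(5.55) = 12.802500, f(2.02) = -13.919600
t₂ = 2.020000 − (-13.919600)·(2.020000 − 5.550000) / (-13.919600 − 12.802500) = 2.020000 − (49.136188)/(-26.722100) = 3.858785
f(3.858785) = -3.109781
t₃ = 3.858785 − (-3.109781)·(3.858785 − 2.020000) / (-3.109781 − (-13.919600)) = 3.858785 − (-5.718217)/(10.809819) = 4.387768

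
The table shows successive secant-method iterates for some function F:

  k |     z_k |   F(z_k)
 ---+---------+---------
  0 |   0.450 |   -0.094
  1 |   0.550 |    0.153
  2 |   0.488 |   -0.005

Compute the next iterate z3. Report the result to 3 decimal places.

z3 = 0.488 − (-0.005)·(0.488 − 0.550) / (-0.005 − 0.153)
   = 0.488 − (0.00031)/(-0.15800) = 0.48996

0.490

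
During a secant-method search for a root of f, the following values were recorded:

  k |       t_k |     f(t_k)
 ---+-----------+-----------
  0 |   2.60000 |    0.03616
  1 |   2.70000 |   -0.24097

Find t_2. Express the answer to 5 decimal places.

2.61305

t_2 = 2.70000 − (-0.24097)·(2.70000 − 2.60000) / (-0.24097 − 0.03616)
   = 2.70000 − (-0.0240970)/(-0.2771300) = 2.6130480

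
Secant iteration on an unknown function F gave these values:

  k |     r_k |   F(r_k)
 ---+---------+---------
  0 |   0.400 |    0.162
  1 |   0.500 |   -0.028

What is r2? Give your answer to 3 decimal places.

0.485

r2 = 0.500 − (-0.028)·(0.500 − 0.400) / (-0.028 − 0.162)
   = 0.500 − (-0.00280)/(-0.19000) = 0.48526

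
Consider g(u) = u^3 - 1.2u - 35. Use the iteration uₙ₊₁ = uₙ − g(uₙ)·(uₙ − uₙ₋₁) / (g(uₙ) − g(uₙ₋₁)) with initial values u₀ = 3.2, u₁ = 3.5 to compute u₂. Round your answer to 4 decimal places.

g(3.2) = -6.072000, g(3.5) = 3.675000
u₂ = 3.500000 − 3.675000·(3.500000 − 3.200000) / (3.675000 − (-6.072000)) = 3.500000 − (1.102500)/(9.747000) = 3.386888

3.3869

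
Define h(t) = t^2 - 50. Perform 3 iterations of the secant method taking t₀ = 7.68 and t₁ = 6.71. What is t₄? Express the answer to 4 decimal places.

h(7.68) = 8.982400, h(6.71) = -4.975900
t₂ = 6.710000 − (-4.975900)·(6.710000 − 7.680000) / (-4.975900 − 8.982400) = 6.710000 − (4.826623)/(-13.958300) = 7.055789
h(7.055789) = -0.215845
t₃ = 7.055789 − (-0.215845)·(7.055789 − 6.710000) / (-0.215845 − (-4.975900)) = 7.055789 − (-0.074637)/(4.760055) = 7.071469
h(7.071469) = 0.005668
t₄ = 7.071469 − 0.005668·(7.071469 − 7.055789) / (0.005668 − (-0.215845)) = 7.071469 − (0.000089)/(0.221513) = 7.071067

7.0711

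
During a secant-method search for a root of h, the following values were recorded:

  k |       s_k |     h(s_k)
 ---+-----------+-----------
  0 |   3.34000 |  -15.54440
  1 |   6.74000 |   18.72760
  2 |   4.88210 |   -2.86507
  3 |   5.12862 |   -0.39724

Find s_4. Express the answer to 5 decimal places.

5.16830

s_4 = 5.12862 − (-0.39724)·(5.12862 − 4.88210) / (-0.39724 − (-2.86507))
   = 5.12862 − (-0.0979276)/(2.4678300) = 5.1683017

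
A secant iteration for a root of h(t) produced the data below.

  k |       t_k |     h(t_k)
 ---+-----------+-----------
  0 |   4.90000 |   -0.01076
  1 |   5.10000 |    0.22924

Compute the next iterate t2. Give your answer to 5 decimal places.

t2 = 5.10000 − 0.22924·(5.10000 − 4.90000) / (0.22924 − (-0.01076))
   = 5.10000 − (0.0458480)/(0.2400000) = 4.9089667

4.90897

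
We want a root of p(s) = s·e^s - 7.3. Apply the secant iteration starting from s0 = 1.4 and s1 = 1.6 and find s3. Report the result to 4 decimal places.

p(1.4) = -1.622720, p(1.6) = 0.624852
s2 = 1.600000 − 0.624852·(1.600000 − 1.400000) / (0.624852 − (-1.622720)) = 1.600000 − (0.124970)/(2.247572) = 1.544398
p(1.544398) = -0.064268
s3 = 1.544398 − (-0.064268)·(1.544398 − 1.600000) / (-0.064268 − 0.624852) = 1.544398 − (0.003573)/(-0.689120) = 1.549583

1.5496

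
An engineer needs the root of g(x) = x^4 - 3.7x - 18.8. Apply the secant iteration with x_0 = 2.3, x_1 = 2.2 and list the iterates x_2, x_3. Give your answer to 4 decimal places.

2.2839, 2.2849

g(2.3) = 0.674100, g(2.2) = -3.514400
x_2 = 2.200000 − (-3.514400)·(2.200000 − 2.300000) / (-3.514400 − 0.674100) = 2.200000 − (0.351440)/(-4.188500) = 2.283906
g(2.283906) = -0.041435
x_3 = 2.283906 − (-0.041435)·(2.283906 − 2.200000) / (-0.041435 − (-3.514400)) = 2.283906 − (-0.003477)/(3.472965) = 2.284907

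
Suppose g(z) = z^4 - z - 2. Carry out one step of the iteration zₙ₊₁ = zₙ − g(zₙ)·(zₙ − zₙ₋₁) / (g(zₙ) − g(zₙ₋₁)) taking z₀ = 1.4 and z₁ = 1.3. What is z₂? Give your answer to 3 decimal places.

1.350

g(1.4) = 0.44160, g(1.3) = -0.44390
z₂ = 1.30000 − (-0.44390)·(1.30000 − 1.40000) / (-0.44390 − 0.44160) = 1.30000 − (0.04439)/(-0.88550) = 1.35013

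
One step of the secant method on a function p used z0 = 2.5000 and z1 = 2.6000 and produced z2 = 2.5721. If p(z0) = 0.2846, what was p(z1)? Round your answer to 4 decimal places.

The secant line through (2.5000, 0.2846) and (2.6000, p(z1)) crosses zero at z2 = 2.5721.
So (2.5000, 0.2846), (2.6000, p(z1)), (2.5721, 0) are collinear:
p(z1) = 0.2846 · (2.6000 − 2.5721) / (2.5000 − 2.5721) = 0.2846 · (0.027900)/(-0.072100) = -0.110130

-0.1101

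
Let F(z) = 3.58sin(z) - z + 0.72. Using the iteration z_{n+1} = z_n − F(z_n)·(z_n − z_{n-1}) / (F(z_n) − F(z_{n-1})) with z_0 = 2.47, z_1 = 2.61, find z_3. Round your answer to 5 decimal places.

2.59150

F(2.47) = 0.4775961, F(2.61) = -0.0752735
z_2 = 2.6100000 − (-0.0752735)·(2.6100000 − 2.4700000) / (-0.0752735 − 0.4775961) = 2.6100000 − (-0.0105383)/(-0.5528696) = 2.5909389
F(2.5909389) = 0.0022761
z_3 = 2.5909389 − 0.0022761·(2.5909389 − 2.6100000) / (0.0022761 − (-0.0752735)) = 2.5909389 − (-0.0000434)/(0.0775496) = 2.5914984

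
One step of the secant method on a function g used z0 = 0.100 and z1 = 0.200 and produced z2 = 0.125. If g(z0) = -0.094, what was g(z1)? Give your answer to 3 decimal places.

0.282

The secant line through (0.100, -0.094) and (0.200, g(z1)) crosses zero at z2 = 0.125.
So (0.100, -0.094), (0.200, g(z1)), (0.125, 0) are collinear:
g(z1) = -0.094 · (0.200 − 0.125) / (0.100 − 0.125) = -0.094 · (0.07500)/(-0.02500) = 0.28200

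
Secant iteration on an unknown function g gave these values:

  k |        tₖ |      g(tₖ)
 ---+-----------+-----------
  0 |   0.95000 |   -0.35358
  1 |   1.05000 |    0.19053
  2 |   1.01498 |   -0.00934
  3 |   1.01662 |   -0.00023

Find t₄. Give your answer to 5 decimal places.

1.01666

t₄ = 1.01662 − (-0.00023)·(1.01662 − 1.01498) / (-0.00023 − (-0.00934))
   = 1.01662 − (-0.0000004)/(0.0091100) = 1.0166614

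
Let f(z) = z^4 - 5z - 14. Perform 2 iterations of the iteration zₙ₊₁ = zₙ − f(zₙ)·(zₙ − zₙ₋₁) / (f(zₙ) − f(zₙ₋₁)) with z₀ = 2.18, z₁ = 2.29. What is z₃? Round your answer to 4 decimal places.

f(2.18) = -2.314694, f(2.29) = 2.050585
z₂ = 2.290000 − 2.050585·(2.290000 − 2.180000) / (2.050585 − (-2.314694)) = 2.290000 − (0.225564)/(4.365279) = 2.238328
f(2.238328) = -0.090430
z₃ = 2.238328 − (-0.090430)·(2.238328 − 2.290000) / (-0.090430 − 2.050585) = 2.238328 − (0.004673)/(-2.141015) = 2.240510

2.2405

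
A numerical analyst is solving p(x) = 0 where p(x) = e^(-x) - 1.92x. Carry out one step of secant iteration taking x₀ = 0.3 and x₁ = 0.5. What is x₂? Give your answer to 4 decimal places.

p(0.3) = 0.164818, p(0.5) = -0.353469
x₂ = 0.500000 − (-0.353469)·(0.500000 − 0.300000) / (-0.353469 − 0.164818) = 0.500000 − (-0.070694)/(-0.518288) = 0.363601

0.3636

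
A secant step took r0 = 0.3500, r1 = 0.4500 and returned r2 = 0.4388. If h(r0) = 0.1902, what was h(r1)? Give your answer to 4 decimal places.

-0.0240

The secant line through (0.3500, 0.1902) and (0.4500, h(r1)) crosses zero at r2 = 0.4388.
So (0.3500, 0.1902), (0.4500, h(r1)), (0.4388, 0) are collinear:
h(r1) = 0.1902 · (0.4500 − 0.4388) / (0.3500 − 0.4388) = 0.1902 · (0.011200)/(-0.088800) = -0.023989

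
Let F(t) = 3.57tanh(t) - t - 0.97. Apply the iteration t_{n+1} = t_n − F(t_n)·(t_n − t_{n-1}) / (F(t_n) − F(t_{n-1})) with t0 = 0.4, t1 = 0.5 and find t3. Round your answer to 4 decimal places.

0.4066

F(0.4) = -0.013582, F(0.5) = 0.179758
t2 = 0.500000 − 0.179758·(0.500000 − 0.400000) / (0.179758 − (-0.013582)) = 0.500000 − (0.017976)/(0.193340) = 0.407025
F(0.407025) = 0.000794
t3 = 0.407025 − 0.000794·(0.407025 − 0.500000) / (0.000794 − 0.179758) = 0.407025 − (-0.000074)/(-0.178964) = 0.406612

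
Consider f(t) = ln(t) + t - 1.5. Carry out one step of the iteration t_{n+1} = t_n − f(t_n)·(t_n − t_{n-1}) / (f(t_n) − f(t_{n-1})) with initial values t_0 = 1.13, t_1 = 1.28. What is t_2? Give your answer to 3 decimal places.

1.265

f(1.13) = -0.24778, f(1.28) = 0.02686
t_2 = 1.28000 − 0.02686·(1.28000 − 1.13000) / (0.02686 − (-0.24778)) = 1.28000 − (0.00403)/(0.27464) = 1.26533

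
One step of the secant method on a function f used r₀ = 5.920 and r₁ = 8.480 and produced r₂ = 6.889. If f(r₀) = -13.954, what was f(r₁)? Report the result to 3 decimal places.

The secant line through (5.920, -13.954) and (8.480, f(r₁)) crosses zero at r₂ = 6.889.
So (5.920, -13.954), (8.480, f(r₁)), (6.889, 0) are collinear:
f(r₁) = -13.954 · (8.480 − 6.889) / (5.920 − 6.889) = -13.954 · (1.59100)/(-0.96900) = 22.91106

22.911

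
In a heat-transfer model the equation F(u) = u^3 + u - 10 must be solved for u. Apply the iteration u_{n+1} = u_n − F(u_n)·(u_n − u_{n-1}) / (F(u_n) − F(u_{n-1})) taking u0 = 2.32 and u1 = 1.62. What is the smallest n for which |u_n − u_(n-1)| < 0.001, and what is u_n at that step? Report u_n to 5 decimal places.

F(2.32) = 4.8071680, F(1.62) = -4.1284720
u2 = 1.6200000 − (-4.1284720)·(-0.7000000)/(-8.9356400) = 1.9434162;  |Δ| = 0.3234162
F(1.9434162) = -0.7165607
u3 = 1.9434162 − (-0.7165607)·(0.3234162)/(3.4119113) = 2.0113392;  |Δ| = 0.0679230
F(2.0113392) = 0.1481822
u4 = 2.0113392 − 0.1481822·(0.0679230)/(0.8647429) = 1.9996999;  |Δ| = 0.0116393
F(1.9996999) = -0.0039008
u5 = 1.9996999 − (-0.0039008)·(-0.0116393)/(-0.1520830) = 1.9999984;  |Δ| = 0.0002985
|u5 − u4| = 0.0002985 < 0.001

n = 5, u_n = 2.00000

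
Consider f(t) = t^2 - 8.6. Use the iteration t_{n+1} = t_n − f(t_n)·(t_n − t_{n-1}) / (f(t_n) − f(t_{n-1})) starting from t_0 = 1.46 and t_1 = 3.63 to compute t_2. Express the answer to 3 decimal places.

f(1.46) = -6.46840, f(3.63) = 4.57690
t_2 = 3.63000 − 4.57690·(3.63000 − 1.46000) / (4.57690 − (-6.46840)) = 3.63000 − (9.93187)/(11.04530) = 2.73081

2.731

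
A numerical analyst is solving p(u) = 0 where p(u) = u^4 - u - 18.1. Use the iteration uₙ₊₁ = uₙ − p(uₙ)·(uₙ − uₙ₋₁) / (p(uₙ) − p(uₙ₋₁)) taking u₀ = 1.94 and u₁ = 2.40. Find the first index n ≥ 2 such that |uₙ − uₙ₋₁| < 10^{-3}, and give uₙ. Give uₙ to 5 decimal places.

n = 5, uₙ = 2.12055

p(1.94) = -5.8753150, p(2.40) = 12.6776000
u₂ = 2.4000000 − 12.6776000·(0.4600000)/(18.5529150) = 2.0856723;  |Δ| = 0.3143277
p(2.0856723) = -1.2629222
u₃ = 2.0856723 − (-1.2629222)·(-0.3143277)/(-13.9405222) = 2.1141483;  |Δ| = 0.0284761
p(2.1141483) = -0.2366169
u₄ = 2.1141483 − (-0.2366169)·(0.0284761)/(1.0263053) = 2.1207136;  |Δ| = 0.0065652
p(2.1207136) = 0.0061271
u₅ = 2.1207136 − 0.0061271·(0.0065652)/(0.2427439) = 2.1205478;  |Δ| = 0.0001657
|u₅ − u₄| = 0.0001657 < 10^{-3}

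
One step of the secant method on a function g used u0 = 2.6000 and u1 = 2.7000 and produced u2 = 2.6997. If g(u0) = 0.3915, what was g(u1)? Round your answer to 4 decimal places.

-0.0012

The secant line through (2.6000, 0.3915) and (2.7000, g(u1)) crosses zero at u2 = 2.6997.
So (2.6000, 0.3915), (2.7000, g(u1)), (2.6997, 0) are collinear:
g(u1) = 0.3915 · (2.7000 − 2.6997) / (2.6000 − 2.6997) = 0.3915 · (0.000300)/(-0.099700) = -0.001178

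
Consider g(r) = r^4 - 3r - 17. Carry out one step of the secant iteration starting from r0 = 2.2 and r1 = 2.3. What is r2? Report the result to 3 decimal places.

g(2.2) = -0.17440, g(2.3) = 4.08410
r2 = 2.30000 − 4.08410·(2.30000 − 2.20000) / (4.08410 − (-0.17440)) = 2.30000 − (0.40841)/(4.25850) = 2.20410

2.204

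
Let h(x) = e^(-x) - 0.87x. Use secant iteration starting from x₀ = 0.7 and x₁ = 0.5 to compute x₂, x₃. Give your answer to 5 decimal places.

0.62082, 0.61901

h(0.7) = -0.1124147, h(0.5) = 0.1715307
x₂ = 0.5000000 − 0.1715307·(0.5000000 − 0.7000000) / (0.1715307 − (-0.1124147)) = 0.5000000 − (-0.0343061)/(0.2839454) = 0.6208195
h(0.6208195) = -0.0026092
x₃ = 0.6208195 − (-0.0026092)·(0.6208195 − 0.5000000) / (-0.0026092 − 0.1715307) = 0.6208195 − (-0.0003152)/(-0.1741398) = 0.6190092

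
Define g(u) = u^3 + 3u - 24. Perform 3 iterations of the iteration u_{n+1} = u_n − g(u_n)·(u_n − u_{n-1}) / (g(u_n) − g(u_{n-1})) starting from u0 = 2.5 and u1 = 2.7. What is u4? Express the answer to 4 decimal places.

g(2.5) = -0.875000, g(2.7) = 3.783000
u2 = 2.700000 − 3.783000·(2.700000 − 2.500000) / (3.783000 − (-0.875000)) = 2.700000 − (0.756600)/(4.658000) = 2.537570
g(2.537570) = -0.047218
u3 = 2.537570 − (-0.047218)·(2.537570 − 2.700000) / (-0.047218 − 3.783000) = 2.537570 − (0.007670)/(-3.830218) = 2.539572
g(2.539572) = -0.002498
u4 = 2.539572 − (-0.002498)·(2.539572 − 2.537570) / (-0.002498 − (-0.047218)) = 2.539572 − (-0.000005)/(0.044720) = 2.539684

2.5397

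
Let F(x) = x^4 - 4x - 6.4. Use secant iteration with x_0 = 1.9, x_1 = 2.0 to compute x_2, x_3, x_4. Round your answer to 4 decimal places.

F(1.9) = -0.967900, F(2.0) = 1.600000
x_2 = 2.000000 − 1.600000·(2.000000 − 1.900000) / (1.600000 − (-0.967900)) = 2.000000 − (0.160000)/(2.567900) = 1.937692
F(1.937692) = -0.053362
x_3 = 1.937692 − (-0.053362)·(1.937692 − 2.000000) / (-0.053362 − 1.600000) = 1.937692 − (0.003325)/(-1.653362) = 1.939703
F(1.939703) = -0.002793
x_4 = 1.939703 − (-0.002793)·(1.939703 − 1.937692) / (-0.002793 − (-0.053362)) = 1.939703 − (-0.000006)/(0.050570) = 1.939814

1.9377, 1.9397, 1.9398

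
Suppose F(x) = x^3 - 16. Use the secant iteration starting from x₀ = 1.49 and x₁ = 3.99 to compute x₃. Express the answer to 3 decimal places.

F(1.49) = -12.69205, F(3.99) = 47.52120
x₂ = 3.99000 − 47.52120·(3.99000 − 1.49000) / (47.52120 − (-12.69205)) = 3.99000 − (118.80300)/(60.21325) = 2.01696
F(2.01696) = -7.79472
x₃ = 2.01696 − (-7.79472)·(2.01696 − 3.99000) / (-7.79472 − 47.52120) = 2.01696 − (15.37927)/(-55.31592) = 2.29499

2.295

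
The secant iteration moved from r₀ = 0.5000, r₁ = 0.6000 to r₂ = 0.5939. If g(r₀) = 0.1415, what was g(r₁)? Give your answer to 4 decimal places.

The secant line through (0.5000, 0.1415) and (0.6000, g(r₁)) crosses zero at r₂ = 0.5939.
So (0.5000, 0.1415), (0.6000, g(r₁)), (0.5939, 0) are collinear:
g(r₁) = 0.1415 · (0.6000 − 0.5939) / (0.5000 − 0.5939) = 0.1415 · (0.006100)/(-0.093900) = -0.009192

-0.0092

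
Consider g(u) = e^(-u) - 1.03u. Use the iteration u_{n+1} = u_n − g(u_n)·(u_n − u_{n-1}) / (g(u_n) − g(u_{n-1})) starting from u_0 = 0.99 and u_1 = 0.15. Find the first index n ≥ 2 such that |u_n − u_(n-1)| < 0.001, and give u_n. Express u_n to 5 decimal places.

n = 5, u_n = 0.55651

g(0.99) = -0.6481233, g(0.15) = 0.7062080
u_2 = 0.1500000 − 0.7062080·(-0.8400000)/(1.3543313) = 0.5880130;  |Δ| = 0.4380130
g(0.5880130) = -0.0502236
u_3 = 0.5880130 − (-0.0502236)·(0.4380130)/(-0.7564315) = 0.5589310;  |Δ| = 0.0290820
g(0.5589310) = -0.0038789
u_4 = 0.5589310 − (-0.0038789)·(-0.0290820)/(0.0463447) = 0.5564969;  |Δ| = 0.0024340
g(0.5564969) = 0.0000217
u_5 = 0.5564969 − 0.0000217·(-0.0024340)/(0.0039006) = 0.5565105;  |Δ| = 0.0000136
|u_5 − u_4| = 0.0000136 < 0.001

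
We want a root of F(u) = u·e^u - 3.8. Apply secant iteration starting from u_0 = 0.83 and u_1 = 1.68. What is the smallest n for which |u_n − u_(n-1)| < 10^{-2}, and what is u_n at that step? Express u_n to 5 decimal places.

n = 5, u_n = 1.17422

F(0.83) = -1.8965454, F(1.68) = 5.2141340
u_2 = 1.6800000 − 5.2141340·(0.8500000)/(7.1106795) = 1.0567102;  |Δ| = 0.6232898
F(1.0567102) = -0.7599599
u_3 = 1.0567102 − (-0.7599599)·(-0.6232898)/(-5.9740939) = 1.1359984;  |Δ| = 0.0792882
F(1.1359984) = -0.2621813
u_4 = 1.1359984 − (-0.2621813)·(0.0792882)/(0.4977786) = 1.1777597;  |Δ| = 0.0417613
F(1.1777597) = 0.0242938
u_5 = 1.1777597 − 0.0242938·(0.0417613)/(0.2864751) = 1.1742183;  |Δ| = 0.0035415
|u_5 − u_4| = 0.0035415 < 10^{-2}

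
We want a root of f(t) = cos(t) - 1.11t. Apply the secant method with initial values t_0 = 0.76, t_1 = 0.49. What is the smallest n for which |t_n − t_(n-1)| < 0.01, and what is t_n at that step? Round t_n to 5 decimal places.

n = 3, t_n = 0.69322

f(0.76) = -0.1187640, f(0.49) = 0.3384329
t_2 = 0.4900000 − 0.3384329·(-0.2700000)/(0.4571968) = 0.6898633;  |Δ| = 0.1998633
f(0.6898633) = 0.0055848
t_3 = 0.6898633 − 0.0055848·(0.1998633)/(-0.3328481) = 0.6932167;  |Δ| = 0.0033534
|t_3 − t_2| = 0.0033534 < 0.01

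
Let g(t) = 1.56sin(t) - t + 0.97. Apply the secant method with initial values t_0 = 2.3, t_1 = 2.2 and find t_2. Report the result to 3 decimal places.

2.216

g(2.3) = -0.16670, g(2.2) = 0.03125
t_2 = 2.20000 − 0.03125·(2.20000 − 2.30000) / (0.03125 − (-0.16670)) = 2.20000 − (-0.00313)/(0.19795) = 2.21579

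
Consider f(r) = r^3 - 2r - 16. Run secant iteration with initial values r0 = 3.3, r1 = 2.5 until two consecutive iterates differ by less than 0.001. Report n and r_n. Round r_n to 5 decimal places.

n = 5, r_n = 2.78354

f(3.3) = 13.3370000, f(2.5) = -5.3750000
r2 = 2.5000000 − (-5.3750000)·(-0.8000000)/(-18.7120000) = 2.7297991;  |Δ| = 0.2297991
f(2.7297991) = -1.1176736
r3 = 2.7297991 − (-1.1176736)·(0.2297991)/(4.2573264) = 2.7901281;  |Δ| = 0.0603290
f(2.7901281) = 0.1403739
r4 = 2.7901281 − 0.1403739·(0.0603290)/(1.2580475) = 2.7833965;  |Δ| = 0.0067316
f(2.7833965) = -0.0029958
r5 = 2.7833965 − (-0.0029958)·(-0.0067316)/(-0.1433697) = 2.7835372;  |Δ| = 0.0001407
|r5 − r4| = 0.0001407 < 0.001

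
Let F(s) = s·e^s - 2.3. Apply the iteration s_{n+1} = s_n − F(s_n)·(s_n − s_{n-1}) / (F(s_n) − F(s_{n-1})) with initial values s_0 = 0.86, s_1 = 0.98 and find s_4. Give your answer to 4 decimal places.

0.9182

F(0.86) = -0.267682, F(0.98) = 0.311167
s_2 = 0.980000 − 0.311167·(0.980000 − 0.860000) / (0.311167 − (-0.267682)) = 0.980000 − (0.037340)/(0.578849) = 0.915493
F(0.915493) = -0.013095
s_3 = 0.915493 − (-0.013095)·(0.915493 − 0.980000) / (-0.013095 − 0.311167) = 0.915493 − (0.000845)/(-0.324262) = 0.918098
F(0.918098) = -0.000605
s_4 = 0.918098 − (-0.000605)·(0.918098 − 0.915493) / (-0.000605 − (-0.013095)) = 0.918098 − (-0.000002)/(0.012489) = 0.918224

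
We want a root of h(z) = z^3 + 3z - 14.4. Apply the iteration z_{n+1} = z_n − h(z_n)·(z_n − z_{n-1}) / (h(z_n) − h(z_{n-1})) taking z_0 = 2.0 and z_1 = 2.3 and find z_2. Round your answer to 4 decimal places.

2.0237

h(2.0) = -0.400000, h(2.3) = 4.667000
z_2 = 2.300000 − 4.667000·(2.300000 − 2.000000) / (4.667000 − (-0.400000)) = 2.300000 − (1.400100)/(5.067000) = 2.023683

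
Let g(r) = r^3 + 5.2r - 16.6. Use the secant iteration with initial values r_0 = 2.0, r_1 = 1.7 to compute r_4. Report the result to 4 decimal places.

g(2.0) = 1.800000, g(1.7) = -2.847000
r_2 = 1.700000 − (-2.847000)·(1.700000 − 2.000000) / (-2.847000 − 1.800000) = 1.700000 − (0.854100)/(-4.647000) = 1.883796
g(1.883796) = -0.119258
r_3 = 1.883796 − (-0.119258)·(1.883796 − 1.700000) / (-0.119258 − (-2.847000)) = 1.883796 − (-0.021919)/(2.727742) = 1.891832
g(1.891832) = 0.008441
r_4 = 1.891832 − 0.008441·(1.891832 − 1.883796) / (0.008441 − (-0.119258)) = 1.891832 − (0.000068)/(0.127698) = 1.891300

1.8913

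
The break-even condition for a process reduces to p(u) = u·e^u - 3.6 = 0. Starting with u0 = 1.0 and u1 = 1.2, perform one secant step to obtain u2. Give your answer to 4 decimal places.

p(1.0) = -0.881718, p(1.2) = 0.384140
u2 = 1.200000 − 0.384140·(1.200000 − 1.000000) / (0.384140 − (-0.881718)) = 1.200000 − (0.076828)/(1.265858) = 1.139308

1.1393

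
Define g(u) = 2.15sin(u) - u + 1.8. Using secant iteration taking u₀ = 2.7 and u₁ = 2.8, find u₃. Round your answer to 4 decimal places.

2.7064

g(2.7) = 0.018867, g(2.8) = -0.279775
u₂ = 2.800000 − (-0.279775)·(2.800000 − 2.700000) / (-0.279775 − 0.018867) = 2.800000 − (-0.027978)/(-0.298642) = 2.706318
g(2.706318) = 0.000251
u₃ = 2.706318 − 0.000251·(2.706318 − 2.800000) / (0.000251 − (-0.279775)) = 2.706318 − (-0.000024)/(0.280027) = 2.706402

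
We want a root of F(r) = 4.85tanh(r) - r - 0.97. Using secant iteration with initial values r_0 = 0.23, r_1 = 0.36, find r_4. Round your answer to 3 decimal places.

F(0.23) = -0.10376, F(0.36) = 0.34429
r_2 = 0.36000 − 0.34429·(0.36000 − 0.23000) / (0.34429 − (-0.10376)) = 0.36000 − (0.04476)/(0.44805) = 0.26011
F(0.26011) = 0.00371
r_3 = 0.26011 − 0.00371·(0.26011 − 0.36000) / (0.00371 − 0.34429) = 0.26011 − (-0.00037)/(-0.34058) = 0.25902
F(0.25902) = -0.00014
r_4 = 0.25902 − (-0.00014)·(0.25902 − 0.26011) / (-0.00014 − 0.00371) = 0.25902 − (0.00000)/(-0.00385) = 0.25906

0.259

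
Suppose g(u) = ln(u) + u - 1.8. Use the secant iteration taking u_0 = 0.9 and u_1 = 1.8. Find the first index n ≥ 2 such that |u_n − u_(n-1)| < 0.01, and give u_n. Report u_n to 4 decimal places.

n = 4, u_n = 1.4373

g(0.9) = -1.005361, g(1.8) = 0.587787
u_2 = 1.800000 − 0.587787·(0.900000)/(1.593147) = 1.467948;  |Δ| = 0.332052
g(1.467948) = 0.051813
u_3 = 1.467948 − 0.051813·(-0.332052)/(-0.535973) = 1.435848;  |Δ| = 0.032100
g(1.435848) = -0.002396
u_4 = 1.435848 − (-0.002396)·(-0.032100)/(-0.054210) = 1.437267;  |Δ| = 0.001419
|u_4 − u_3| = 0.001419 < 0.01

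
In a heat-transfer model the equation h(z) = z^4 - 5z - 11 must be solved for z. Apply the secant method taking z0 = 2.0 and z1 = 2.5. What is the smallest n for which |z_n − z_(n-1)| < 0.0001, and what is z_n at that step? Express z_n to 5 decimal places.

h(2.0) = -5.0000000, h(2.5) = 15.5625000
z2 = 2.5000000 − 15.5625000·(0.5000000)/(20.5625000) = 2.1215805;  |Δ| = 0.3784195
h(2.1215805) = -1.3479654
z3 = 2.1215805 − (-1.3479654)·(-0.3784195)/(-16.9104654) = 2.1517451;  |Δ| = 0.0301645
h(2.1517451) = -0.3217616
z4 = 2.1517451 − (-0.3217616)·(0.0301645)/(1.0262038) = 2.1612030;  |Δ| = 0.0094580
h(2.1612030) = 0.0103440
z5 = 2.1612030 − 0.0103440·(0.0094580)/(0.3321055) = 2.1609085;  |Δ| = 0.0002946
h(2.1609085) = -0.0000754
z6 = 2.1609085 − (-0.0000754)·(-0.0002946)/(-0.0104194) = 2.1609106;  |Δ| = 0.0000021
|z6 − z5| = 0.0000021 < 0.0001

n = 6, z_n = 2.16091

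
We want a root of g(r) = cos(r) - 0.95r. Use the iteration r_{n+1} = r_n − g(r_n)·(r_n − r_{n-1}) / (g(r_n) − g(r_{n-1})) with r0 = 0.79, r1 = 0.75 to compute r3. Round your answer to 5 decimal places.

g(0.79) = -0.0466547, g(0.75) = 0.0191889
r2 = 0.7500000 − 0.0191889·(0.7500000 − 0.7900000) / (0.0191889 − (-0.0466547)) = 0.7500000 − (-0.0007676)/(0.0658436) = 0.7616572
g(0.7616572) = 0.0001189
r3 = 0.7616572 − 0.0001189·(0.7616572 − 0.7500000) / (0.0001189 − 0.0191889) = 0.7616572 − (0.0000014)/(-0.0190700) = 0.7617299

0.76173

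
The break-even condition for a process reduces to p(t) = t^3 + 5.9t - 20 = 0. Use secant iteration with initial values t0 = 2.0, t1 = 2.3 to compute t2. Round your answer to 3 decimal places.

2.010

p(2.0) = -0.20000, p(2.3) = 5.73700
t2 = 2.30000 − 5.73700·(2.30000 − 2.00000) / (5.73700 − (-0.20000)) = 2.30000 − (1.72110)/(5.93700) = 2.01011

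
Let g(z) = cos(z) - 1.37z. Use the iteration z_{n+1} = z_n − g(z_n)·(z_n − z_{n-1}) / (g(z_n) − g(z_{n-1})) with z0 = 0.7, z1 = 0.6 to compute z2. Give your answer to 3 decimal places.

g(0.7) = -0.19416, g(0.6) = 0.00334
z2 = 0.60000 − 0.00334·(0.60000 − 0.70000) / (0.00334 − (-0.19416)) = 0.60000 − (-0.00033)/(0.19749) = 0.60169

0.602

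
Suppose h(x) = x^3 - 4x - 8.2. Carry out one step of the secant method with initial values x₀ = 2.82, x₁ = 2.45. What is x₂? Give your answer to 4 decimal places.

h(2.82) = 2.945768, h(2.45) = -3.293875
x₂ = 2.450000 − (-3.293875)·(2.450000 − 2.820000) / (-3.293875 − 2.945768) = 2.450000 − (1.218734)/(-6.239643) = 2.645321

2.6453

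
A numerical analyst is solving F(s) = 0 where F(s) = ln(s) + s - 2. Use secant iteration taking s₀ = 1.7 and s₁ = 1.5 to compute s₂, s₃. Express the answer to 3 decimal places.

1.558, 1.557

F(1.7) = 0.23063, F(1.5) = -0.09453
s₂ = 1.50000 − (-0.09453)·(1.50000 − 1.70000) / (-0.09453 − 0.23063) = 1.50000 − (0.01891)/(-0.32516) = 1.55815
F(1.55815) = 0.00164
s₃ = 1.55815 − 0.00164·(1.55815 − 1.50000) / (0.00164 − (-0.09453)) = 1.55815 − (0.00010)/(0.09618) = 1.55715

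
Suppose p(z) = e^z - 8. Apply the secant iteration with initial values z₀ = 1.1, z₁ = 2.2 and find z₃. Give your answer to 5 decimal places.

2.07546

p(1.1) = -4.9958340, p(2.2) = 1.0250135
z₂ = 2.2000000 − 1.0250135·(2.2000000 − 1.1000000) / (1.0250135 − (-4.9958340)) = 2.2000000 − (1.1275148)/(6.0208475) = 2.0127315
p(2.0127315) = -0.5162685
z₃ = 2.0127315 − (-0.5162685)·(2.0127315 − 2.2000000) / (-0.5162685 − 1.0250135) = 2.0127315 − (0.0966808)/(-1.5412820) = 2.0754591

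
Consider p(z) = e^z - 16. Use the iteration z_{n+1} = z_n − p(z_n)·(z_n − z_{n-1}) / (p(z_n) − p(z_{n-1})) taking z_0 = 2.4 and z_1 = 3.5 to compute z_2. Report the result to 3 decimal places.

p(2.4) = -4.97682, p(3.5) = 17.11545
z_2 = 3.50000 − 17.11545·(3.50000 − 2.40000) / (17.11545 − (-4.97682)) = 3.50000 − (18.82700)/(22.09228) = 2.64780

2.648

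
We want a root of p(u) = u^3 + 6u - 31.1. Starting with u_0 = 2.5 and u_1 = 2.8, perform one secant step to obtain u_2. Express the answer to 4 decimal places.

p(2.5) = -0.475000, p(2.8) = 7.652000
u_2 = 2.800000 − 7.652000·(2.800000 − 2.500000) / (7.652000 − (-0.475000)) = 2.800000 − (2.295600)/(8.127000) = 2.517534

2.5175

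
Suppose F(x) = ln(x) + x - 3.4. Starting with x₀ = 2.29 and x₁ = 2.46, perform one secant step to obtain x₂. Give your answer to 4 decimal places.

2.4880

F(2.29) = -0.281448, F(2.46) = -0.039839
x₂ = 2.460000 − (-0.039839)·(2.460000 − 2.290000) / (-0.039839 − (-0.281448)) = 2.460000 − (-0.006773)/(0.241610) = 2.488031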